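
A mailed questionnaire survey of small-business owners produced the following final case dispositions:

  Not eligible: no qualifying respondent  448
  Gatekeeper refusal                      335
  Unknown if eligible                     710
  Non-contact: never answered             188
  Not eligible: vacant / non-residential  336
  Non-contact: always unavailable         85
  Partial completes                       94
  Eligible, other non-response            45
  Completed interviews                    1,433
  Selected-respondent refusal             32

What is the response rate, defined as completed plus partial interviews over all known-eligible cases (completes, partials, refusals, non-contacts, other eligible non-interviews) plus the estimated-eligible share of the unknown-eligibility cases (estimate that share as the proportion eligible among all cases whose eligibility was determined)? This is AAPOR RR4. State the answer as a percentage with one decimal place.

Declined to participate = 335 + 32 = 367
Never reached = 188 + 85 = 273
Screened out, ineligible = 448 + 336 = 784
Num: 1433 + 94 = 1527
Determined eligible: 1433 + 94 + 367 + 273 + 45 = 2212
e = 2212 / (2212 + 784) = 2212 / 2996 = 0.7383
Estimated eligible among unknowns: 0.7383 × 710 = 524.19
Denom: 2212 + 524.19 = 2736.19
RR4 = 1527 / 2736.19 = 0.5581

55.8%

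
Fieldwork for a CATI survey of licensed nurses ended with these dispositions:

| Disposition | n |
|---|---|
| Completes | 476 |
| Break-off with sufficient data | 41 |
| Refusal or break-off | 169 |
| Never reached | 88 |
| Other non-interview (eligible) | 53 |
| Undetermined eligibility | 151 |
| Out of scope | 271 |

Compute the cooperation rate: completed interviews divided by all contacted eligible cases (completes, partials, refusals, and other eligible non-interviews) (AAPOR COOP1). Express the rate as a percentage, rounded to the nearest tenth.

Numerator: 476
Denom: 476 + 41 + 169 + 53 = 739
COOP1 = 476 / 739 = 0.6441

64.4%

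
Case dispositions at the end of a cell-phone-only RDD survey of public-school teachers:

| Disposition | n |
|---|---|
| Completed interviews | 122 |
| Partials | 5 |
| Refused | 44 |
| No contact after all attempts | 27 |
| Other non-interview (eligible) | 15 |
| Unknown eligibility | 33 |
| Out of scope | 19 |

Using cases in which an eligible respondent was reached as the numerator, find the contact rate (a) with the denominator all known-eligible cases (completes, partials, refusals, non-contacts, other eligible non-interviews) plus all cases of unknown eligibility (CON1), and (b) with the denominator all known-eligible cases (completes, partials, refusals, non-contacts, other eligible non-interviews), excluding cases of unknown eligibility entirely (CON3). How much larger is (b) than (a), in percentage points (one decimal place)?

11.7

Numerator → 122 + 5 + 44 + 15 = 186
Base → 122 + 5 + 44 + 27 + 15 + 33 = 246
CON1 = 186 / 246 = 0.7561
Base → 122 + 5 + 44 + 27 + 15 = 213
CON3 = 186 / 213 = 0.8732
Difference = 87.32 − 75.61 = 11.71 percentage points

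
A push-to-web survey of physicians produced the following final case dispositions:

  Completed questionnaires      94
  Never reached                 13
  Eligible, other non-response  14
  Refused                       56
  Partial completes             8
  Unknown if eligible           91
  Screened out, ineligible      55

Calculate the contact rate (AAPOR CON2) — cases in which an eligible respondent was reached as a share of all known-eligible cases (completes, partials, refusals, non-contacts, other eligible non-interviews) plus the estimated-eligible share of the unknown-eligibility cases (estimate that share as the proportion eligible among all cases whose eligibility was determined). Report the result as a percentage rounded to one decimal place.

67.4%

Numerator: 94 + 8 + 56 + 14 = 172
Determined eligible: 94 + 8 + 56 + 13 + 14 = 185
e = 185 / (185 + 55) = 185 / 240 = 0.7708
Eligible share of unknowns: 0.7708 × 91 = 70.14
Denominator: 185 + 70.14 = 255.14
CON2 = 172 / 255.14 = 0.6741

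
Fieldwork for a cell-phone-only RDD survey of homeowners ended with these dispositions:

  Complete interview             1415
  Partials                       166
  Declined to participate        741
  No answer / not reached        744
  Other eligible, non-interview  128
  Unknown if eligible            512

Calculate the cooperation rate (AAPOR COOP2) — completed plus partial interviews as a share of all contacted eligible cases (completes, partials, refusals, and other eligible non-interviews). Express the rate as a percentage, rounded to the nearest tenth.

64.5%

Top → 1415 + 166 = 1581
Denominator → 1415 + 166 + 741 + 128 = 2450
COOP2 = 1581 / 2450 = 0.6453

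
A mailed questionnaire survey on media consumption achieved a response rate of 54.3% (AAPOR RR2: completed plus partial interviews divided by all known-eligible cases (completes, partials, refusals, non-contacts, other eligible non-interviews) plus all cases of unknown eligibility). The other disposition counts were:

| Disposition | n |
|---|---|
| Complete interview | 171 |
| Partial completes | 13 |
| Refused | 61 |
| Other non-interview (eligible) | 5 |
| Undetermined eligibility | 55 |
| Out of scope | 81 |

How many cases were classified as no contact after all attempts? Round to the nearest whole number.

Numerator: 171 + 13 = 184
RR2 = 184 / D = 0.543
D = 184 / 0.543 = 338.9
Rest of base = 305
no contact after all attempts = 338.9 − 305 ≈ 34

34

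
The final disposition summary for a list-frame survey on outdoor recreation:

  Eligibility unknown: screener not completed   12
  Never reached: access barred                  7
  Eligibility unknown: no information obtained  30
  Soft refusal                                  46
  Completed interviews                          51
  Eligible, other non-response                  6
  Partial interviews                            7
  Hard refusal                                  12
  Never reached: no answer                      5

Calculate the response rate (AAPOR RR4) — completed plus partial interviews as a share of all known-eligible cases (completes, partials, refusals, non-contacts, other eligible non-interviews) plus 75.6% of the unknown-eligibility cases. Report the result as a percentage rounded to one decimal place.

35.0%

Refusal or break-off = 12 + 46 = 58
Non-contacts = 5 + 7 = 12
Undetermined eligibility = 12 + 30 = 42
Num = 51 + 7 = 58
Eligible (known) = 51 + 7 + 58 + 12 + 6 = 134
Eligible share of unknowns = 0.7560 × 42 = 31.75
Denom = 134 + 31.75 = 165.75
RR4 = 58 / 165.75 = 0.3499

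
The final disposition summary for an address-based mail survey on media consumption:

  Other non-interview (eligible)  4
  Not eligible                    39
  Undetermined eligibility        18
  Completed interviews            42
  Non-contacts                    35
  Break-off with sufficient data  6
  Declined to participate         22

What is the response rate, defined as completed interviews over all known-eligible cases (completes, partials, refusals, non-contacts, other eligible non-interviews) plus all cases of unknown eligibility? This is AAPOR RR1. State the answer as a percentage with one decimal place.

33.1%

Top → 42
Denom → 42 + 6 + 22 + 35 + 4 + 18 = 127
RR1 = 42 / 127 = 0.3307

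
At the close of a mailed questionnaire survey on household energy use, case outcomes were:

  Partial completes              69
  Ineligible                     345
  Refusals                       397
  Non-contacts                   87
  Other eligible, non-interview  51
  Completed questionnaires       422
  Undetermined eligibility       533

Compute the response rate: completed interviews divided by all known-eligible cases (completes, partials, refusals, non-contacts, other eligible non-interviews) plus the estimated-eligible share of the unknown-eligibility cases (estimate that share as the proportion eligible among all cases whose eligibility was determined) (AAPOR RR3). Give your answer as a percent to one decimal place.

Numerator: 422
Known eligible: 422 + 69 + 397 + 87 + 51 = 1026
e = 1026 / (1026 + 345) = 1026 / 1371 = 0.7484
Estimated eligible among unknowns: 0.7484 × 533 = 398.90
Denominator: 1026 + 398.90 = 1424.90
RR3 = 422 / 1424.90 = 0.2962

29.6%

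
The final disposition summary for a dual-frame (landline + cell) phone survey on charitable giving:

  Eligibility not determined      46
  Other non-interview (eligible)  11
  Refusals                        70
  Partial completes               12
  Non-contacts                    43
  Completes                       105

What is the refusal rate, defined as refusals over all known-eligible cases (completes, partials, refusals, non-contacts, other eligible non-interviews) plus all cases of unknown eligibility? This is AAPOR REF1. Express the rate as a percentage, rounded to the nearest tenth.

Top = 70
Denominator = 105 + 12 + 70 + 43 + 11 + 46 = 287
REF1 = 70 / 287 = 0.2439

24.4%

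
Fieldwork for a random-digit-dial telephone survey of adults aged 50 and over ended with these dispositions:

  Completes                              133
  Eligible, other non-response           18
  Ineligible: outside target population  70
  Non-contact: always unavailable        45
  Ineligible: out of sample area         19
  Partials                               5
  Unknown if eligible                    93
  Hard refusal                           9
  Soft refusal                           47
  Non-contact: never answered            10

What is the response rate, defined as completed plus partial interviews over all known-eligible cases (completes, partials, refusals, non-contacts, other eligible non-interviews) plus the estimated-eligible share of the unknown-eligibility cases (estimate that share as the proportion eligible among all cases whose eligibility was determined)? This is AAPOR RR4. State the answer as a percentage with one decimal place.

Refused = 9 + 47 = 56
Non-contacts = 10 + 45 = 55
Ineligible = 70 + 19 = 89
Num: 133 + 5 = 138
Determined eligible: 133 + 5 + 56 + 55 + 18 = 267
e = 267 / (267 + 89) = 267 / 356 = 0.7500
Estimated eligible among unknowns: 0.7500 × 93 = 69.75
Denom: 267 + 69.75 = 336.75
RR4 = 138 / 336.75 = 0.4098

41.0%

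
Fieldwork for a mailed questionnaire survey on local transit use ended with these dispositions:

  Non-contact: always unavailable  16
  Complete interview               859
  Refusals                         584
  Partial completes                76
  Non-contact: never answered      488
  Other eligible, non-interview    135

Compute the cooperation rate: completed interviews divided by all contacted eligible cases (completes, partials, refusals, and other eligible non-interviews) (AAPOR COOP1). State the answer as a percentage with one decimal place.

Non-contacts = 488 + 16 = 504
Num = 859
Denominator = 859 + 76 + 584 + 135 = 1654
COOP1 = 859 / 1654 = 0.5193

51.9%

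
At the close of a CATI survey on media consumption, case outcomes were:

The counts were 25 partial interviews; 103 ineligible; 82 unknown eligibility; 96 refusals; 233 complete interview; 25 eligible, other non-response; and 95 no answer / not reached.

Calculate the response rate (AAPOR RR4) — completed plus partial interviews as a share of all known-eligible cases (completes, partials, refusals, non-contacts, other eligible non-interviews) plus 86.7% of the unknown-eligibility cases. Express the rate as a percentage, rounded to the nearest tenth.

47.3%

Top → 233 + 25 = 258
Determined eligible → 233 + 25 + 96 + 95 + 25 = 474
Estimated eligible among unknowns → 0.8670 × 82 = 71.09
Denom → 474 + 71.09 = 545.09
RR4 = 258 / 545.09 = 0.4733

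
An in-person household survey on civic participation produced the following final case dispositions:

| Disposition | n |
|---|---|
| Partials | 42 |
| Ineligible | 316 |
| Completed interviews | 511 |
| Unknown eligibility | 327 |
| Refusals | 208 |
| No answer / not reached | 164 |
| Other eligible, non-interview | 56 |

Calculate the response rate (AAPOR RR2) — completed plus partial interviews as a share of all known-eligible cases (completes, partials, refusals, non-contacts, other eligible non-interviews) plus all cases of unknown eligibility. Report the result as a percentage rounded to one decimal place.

42.3%

Numerator → 511 + 42 = 553
Base → 511 + 42 + 208 + 164 + 56 + 327 = 1308
RR2 = 553 / 1308 = 0.4228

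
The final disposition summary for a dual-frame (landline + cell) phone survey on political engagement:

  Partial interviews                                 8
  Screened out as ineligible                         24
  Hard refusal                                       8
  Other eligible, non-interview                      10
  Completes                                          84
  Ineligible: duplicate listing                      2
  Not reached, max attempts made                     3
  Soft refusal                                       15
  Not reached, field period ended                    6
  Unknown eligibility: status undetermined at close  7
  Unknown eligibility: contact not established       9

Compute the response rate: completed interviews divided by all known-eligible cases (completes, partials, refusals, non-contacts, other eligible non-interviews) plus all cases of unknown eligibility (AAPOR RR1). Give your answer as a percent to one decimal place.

56.0%

Refusal or break-off = 8 + 15 = 23
No contact after all attempts = 6 + 3 = 9
Unknown eligibility = 9 + 7 = 16
Out of scope = 24 + 2 = 26
Top: 84
Denom: 84 + 8 + 23 + 9 + 10 + 16 = 150
RR1 = 84 / 150 = 0.5600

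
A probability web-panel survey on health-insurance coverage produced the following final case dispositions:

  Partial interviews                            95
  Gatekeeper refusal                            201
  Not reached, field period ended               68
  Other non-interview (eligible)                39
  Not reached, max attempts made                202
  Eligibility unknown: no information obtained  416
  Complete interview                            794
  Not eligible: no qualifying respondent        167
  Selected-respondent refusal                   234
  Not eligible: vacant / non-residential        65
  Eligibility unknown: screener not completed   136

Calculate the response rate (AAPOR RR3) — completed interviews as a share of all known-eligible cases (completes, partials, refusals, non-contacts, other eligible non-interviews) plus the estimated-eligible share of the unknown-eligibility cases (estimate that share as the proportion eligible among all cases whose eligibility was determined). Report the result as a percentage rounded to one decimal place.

37.5%

Refusals = 201 + 234 = 435
Non-contacts = 68 + 202 = 270
Eligibility not determined = 136 + 416 = 552
Not eligible = 167 + 65 = 232
Top → 794
Eligible (known) → 794 + 95 + 435 + 270 + 39 = 1633
e = 1633 / (1633 + 232) = 1633 / 1865 = 0.8756
Eligible share of unknowns → 0.8756 × 552 = 483.33
Base → 1633 + 483.33 = 2116.33
RR3 = 794 / 2116.33 = 0.3752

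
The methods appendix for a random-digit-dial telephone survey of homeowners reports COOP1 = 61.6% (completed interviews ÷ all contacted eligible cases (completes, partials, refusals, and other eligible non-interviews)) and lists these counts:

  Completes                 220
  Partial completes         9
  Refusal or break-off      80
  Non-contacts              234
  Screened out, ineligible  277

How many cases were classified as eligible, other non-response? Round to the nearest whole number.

COOP1 = 220 / D = 0.616
D = 220 / 0.616 = 357.1
Other denominator terms total 309
eligible, other non-response = 357.1 − 309 ≈ 48

48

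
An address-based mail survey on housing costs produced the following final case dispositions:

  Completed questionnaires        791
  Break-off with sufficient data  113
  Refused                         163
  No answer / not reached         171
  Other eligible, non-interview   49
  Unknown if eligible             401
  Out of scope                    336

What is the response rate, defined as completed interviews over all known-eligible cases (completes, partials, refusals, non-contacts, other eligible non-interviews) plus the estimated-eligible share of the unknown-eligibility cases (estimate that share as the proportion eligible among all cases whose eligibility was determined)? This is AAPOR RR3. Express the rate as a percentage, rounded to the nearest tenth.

49.3%

Top: 791
Eligible (known): 791 + 113 + 163 + 171 + 49 = 1287
e = 1287 / (1287 + 336) = 1287 / 1623 = 0.7930
e × U: 0.7930 × 401 = 317.99
Base: 1287 + 317.99 = 1604.99
RR3 = 791 / 1604.99 = 0.4928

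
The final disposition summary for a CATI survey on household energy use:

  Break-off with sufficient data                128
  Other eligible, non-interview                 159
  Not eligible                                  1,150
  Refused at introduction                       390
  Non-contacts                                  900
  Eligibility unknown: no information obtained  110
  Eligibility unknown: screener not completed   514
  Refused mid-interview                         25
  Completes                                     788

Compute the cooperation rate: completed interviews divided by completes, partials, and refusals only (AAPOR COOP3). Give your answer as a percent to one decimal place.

59.2%

Refusals = 390 + 25 = 415
Eligibility not determined = 514 + 110 = 624
Numerator → 788
Base → 788 + 128 + 415 = 1331
COOP3 = 788 / 1331 = 0.5920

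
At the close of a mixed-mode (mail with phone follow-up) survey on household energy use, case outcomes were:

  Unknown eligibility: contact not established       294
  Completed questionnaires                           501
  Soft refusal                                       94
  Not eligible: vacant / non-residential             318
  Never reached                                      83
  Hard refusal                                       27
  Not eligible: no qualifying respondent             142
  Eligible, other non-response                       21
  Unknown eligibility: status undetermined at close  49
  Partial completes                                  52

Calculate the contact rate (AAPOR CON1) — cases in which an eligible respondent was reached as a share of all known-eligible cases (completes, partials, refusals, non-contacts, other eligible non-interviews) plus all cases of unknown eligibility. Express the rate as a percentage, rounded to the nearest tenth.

Refused = 27 + 94 = 121
Unknown eligibility = 294 + 49 = 343
Screened out, ineligible = 142 + 318 = 460
Num → 501 + 52 + 121 + 21 = 695
Base → 501 + 52 + 121 + 83 + 21 + 343 = 1121
CON1 = 695 / 1121 = 0.6200

62.0%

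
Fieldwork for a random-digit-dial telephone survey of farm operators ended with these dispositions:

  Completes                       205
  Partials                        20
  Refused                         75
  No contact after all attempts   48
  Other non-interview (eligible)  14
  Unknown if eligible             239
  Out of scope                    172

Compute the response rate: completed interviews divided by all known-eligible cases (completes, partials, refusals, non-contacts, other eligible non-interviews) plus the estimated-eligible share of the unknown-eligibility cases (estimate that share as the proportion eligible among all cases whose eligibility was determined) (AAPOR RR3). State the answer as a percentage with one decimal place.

39.1%

Top: 205
Eligible (known): 205 + 20 + 75 + 48 + 14 = 362
e = 362 / (362 + 172) = 362 / 534 = 0.6779
Eligible share of unknowns: 0.6779 × 239 = 162.02
Denom: 362 + 162.02 = 524.02
RR3 = 205 / 524.02 = 0.3912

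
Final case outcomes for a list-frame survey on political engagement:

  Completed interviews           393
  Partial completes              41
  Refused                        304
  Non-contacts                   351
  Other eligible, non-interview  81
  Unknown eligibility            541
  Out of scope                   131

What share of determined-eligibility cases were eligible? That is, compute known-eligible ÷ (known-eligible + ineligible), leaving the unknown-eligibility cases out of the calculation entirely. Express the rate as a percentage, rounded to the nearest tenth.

Known eligible → 393 + 41 + 304 + 351 + 81 = 1170
e = 1170 / (1170 + 131) = 1170 / 1301 = 0.8993

89.9%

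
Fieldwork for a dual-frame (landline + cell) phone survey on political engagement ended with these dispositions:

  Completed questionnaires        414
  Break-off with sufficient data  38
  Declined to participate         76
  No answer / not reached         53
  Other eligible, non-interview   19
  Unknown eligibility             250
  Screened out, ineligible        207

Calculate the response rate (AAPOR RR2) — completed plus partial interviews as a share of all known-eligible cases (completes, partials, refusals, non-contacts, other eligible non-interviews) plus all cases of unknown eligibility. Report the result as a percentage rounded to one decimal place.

Num → 414 + 38 = 452
Denominator → 414 + 38 + 76 + 53 + 19 + 250 = 850
RR2 = 452 / 850 = 0.5318

53.2%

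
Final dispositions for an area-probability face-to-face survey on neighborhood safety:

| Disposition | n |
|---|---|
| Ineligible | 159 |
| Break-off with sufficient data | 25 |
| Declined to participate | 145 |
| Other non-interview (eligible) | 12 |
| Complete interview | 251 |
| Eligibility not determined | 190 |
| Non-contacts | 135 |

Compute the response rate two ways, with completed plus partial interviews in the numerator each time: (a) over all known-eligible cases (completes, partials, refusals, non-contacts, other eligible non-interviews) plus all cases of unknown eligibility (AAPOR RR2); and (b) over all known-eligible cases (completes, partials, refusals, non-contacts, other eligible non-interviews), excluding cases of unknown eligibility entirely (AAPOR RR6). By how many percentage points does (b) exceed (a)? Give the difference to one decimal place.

Num = 251 + 25 = 276
Base = 251 + 25 + 145 + 135 + 12 + 190 = 758
RR2 = 276 / 758 = 0.3641
Base = 251 + 25 + 145 + 135 + 12 = 568
RR6 = 276 / 568 = 0.4859
Difference = 48.59 − 36.41 = 12.18 percentage points

12.2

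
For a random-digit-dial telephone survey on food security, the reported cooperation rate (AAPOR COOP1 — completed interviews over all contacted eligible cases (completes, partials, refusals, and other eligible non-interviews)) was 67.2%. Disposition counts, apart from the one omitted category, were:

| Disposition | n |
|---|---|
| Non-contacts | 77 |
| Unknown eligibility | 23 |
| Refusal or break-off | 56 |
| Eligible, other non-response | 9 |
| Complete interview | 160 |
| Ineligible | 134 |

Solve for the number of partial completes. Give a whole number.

13

COOP1 = 160 / D = 0.672
D = 160 / 0.672 = 238.1
Rest of base = 225
partial completes = 238.1 − 225 ≈ 13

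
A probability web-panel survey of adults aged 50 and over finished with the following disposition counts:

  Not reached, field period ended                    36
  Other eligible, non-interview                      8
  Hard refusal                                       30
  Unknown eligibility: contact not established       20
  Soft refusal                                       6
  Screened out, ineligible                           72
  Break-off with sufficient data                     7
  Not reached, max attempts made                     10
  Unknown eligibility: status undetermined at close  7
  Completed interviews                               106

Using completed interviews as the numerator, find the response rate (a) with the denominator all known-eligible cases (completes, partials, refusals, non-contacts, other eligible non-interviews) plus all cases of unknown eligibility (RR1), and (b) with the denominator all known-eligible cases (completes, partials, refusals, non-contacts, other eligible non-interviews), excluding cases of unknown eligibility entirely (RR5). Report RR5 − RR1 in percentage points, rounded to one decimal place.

6.1

Refusals = 30 + 6 = 36
Never reached = 36 + 10 = 46
Undetermined eligibility = 20 + 7 = 27
Numerator = 106
Base = 106 + 7 + 36 + 46 + 8 + 27 = 230
RR1 = 106 / 230 = 0.4609
Base = 106 + 7 + 36 + 46 + 8 = 203
RR5 = 106 / 203 = 0.5222
Difference = 52.22 − 46.09 = 6.13 percentage points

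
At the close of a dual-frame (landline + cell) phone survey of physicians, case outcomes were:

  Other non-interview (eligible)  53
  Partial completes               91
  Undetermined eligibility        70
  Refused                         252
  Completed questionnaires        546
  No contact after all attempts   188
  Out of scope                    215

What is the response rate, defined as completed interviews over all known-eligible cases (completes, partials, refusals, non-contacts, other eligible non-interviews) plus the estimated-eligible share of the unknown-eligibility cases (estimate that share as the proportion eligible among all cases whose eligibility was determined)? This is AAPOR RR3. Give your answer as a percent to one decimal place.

Num → 546
Known eligible → 546 + 91 + 252 + 188 + 53 = 1130
e = 1130 / (1130 + 215) = 1130 / 1345 = 0.8401
Eligible share of unknowns → 0.8401 × 70 = 58.81
Denominator → 1130 + 58.81 = 1188.81
RR3 = 546 / 1188.81 = 0.4593

45.9%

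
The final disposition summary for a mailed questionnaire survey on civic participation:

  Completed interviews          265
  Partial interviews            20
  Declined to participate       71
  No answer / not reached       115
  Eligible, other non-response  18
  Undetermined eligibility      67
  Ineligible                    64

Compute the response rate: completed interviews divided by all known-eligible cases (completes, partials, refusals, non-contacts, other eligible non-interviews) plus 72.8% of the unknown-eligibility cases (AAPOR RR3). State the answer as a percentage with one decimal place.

49.3%

Top → 265
Determined eligible → 265 + 20 + 71 + 115 + 18 = 489
Eligible share of unknowns → 0.7280 × 67 = 48.78
Denom → 489 + 48.78 = 537.78
RR3 = 265 / 537.78 = 0.4928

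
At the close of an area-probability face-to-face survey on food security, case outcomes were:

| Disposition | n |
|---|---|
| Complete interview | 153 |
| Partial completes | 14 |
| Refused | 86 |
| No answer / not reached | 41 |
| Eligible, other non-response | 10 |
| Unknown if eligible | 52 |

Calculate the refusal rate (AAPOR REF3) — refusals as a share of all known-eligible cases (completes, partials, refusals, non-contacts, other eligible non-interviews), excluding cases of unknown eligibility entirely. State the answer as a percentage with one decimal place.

28.3%

Numerator = 86
Denominator = 153 + 14 + 86 + 41 + 10 = 304
REF3 = 86 / 304 = 0.2829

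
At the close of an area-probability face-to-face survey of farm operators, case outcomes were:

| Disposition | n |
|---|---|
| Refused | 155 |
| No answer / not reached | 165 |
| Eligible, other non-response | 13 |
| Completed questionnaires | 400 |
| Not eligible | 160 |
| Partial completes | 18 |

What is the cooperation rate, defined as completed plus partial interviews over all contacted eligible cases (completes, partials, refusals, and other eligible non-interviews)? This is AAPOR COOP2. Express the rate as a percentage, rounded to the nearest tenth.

71.3%

Top → 400 + 18 = 418
Denom → 400 + 18 + 155 + 13 = 586
COOP2 = 418 / 586 = 0.7133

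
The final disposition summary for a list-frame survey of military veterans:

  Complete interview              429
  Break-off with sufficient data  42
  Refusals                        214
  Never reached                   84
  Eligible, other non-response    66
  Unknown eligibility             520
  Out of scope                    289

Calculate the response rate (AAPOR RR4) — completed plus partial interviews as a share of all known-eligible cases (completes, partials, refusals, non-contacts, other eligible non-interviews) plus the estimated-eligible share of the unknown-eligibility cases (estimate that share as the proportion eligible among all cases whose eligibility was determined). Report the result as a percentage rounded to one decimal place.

Top = 429 + 42 = 471
Known eligible = 429 + 42 + 214 + 84 + 66 = 835
e = 835 / (835 + 289) = 835 / 1124 = 0.7429
Estimated eligible among unknowns = 0.7429 × 520 = 386.31
Denominator = 835 + 386.31 = 1221.31
RR4 = 471 / 1221.31 = 0.3857

38.6%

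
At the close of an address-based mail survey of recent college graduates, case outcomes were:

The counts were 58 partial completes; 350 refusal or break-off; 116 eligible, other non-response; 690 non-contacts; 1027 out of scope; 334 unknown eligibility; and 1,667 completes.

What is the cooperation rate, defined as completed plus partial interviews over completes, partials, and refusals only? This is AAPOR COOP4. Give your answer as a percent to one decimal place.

Top → 1667 + 58 = 1725
Base → 1667 + 58 + 350 = 2075
COOP4 = 1725 / 2075 = 0.8313

83.1%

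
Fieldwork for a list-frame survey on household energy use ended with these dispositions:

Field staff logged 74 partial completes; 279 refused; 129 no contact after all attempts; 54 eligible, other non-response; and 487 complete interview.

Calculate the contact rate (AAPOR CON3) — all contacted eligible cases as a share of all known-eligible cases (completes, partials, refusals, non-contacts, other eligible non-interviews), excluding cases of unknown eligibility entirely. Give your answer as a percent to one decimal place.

Top → 487 + 74 + 279 + 54 = 894
Base → 487 + 74 + 279 + 129 + 54 = 1023
CON3 = 894 / 1023 = 0.8739

87.4%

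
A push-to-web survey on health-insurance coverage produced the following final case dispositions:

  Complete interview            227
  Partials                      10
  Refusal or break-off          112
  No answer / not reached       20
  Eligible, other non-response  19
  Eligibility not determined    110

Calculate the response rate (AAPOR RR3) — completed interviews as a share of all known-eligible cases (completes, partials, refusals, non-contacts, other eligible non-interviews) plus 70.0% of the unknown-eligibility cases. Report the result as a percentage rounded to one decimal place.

48.8%

Num: 227
Known eligible: 227 + 10 + 112 + 20 + 19 = 388
e × U: 0.7000 × 110 = 77.00
Denominator: 388 + 77.00 = 465.00
RR3 = 227 / 465.00 = 0.4882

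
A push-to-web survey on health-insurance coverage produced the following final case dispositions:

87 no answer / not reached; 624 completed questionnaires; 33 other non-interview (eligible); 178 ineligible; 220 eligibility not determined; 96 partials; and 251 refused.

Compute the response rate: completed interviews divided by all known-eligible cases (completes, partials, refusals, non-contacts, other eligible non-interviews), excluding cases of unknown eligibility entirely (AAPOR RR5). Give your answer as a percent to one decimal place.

Numerator = 624
Denominator = 624 + 96 + 251 + 87 + 33 = 1091
RR5 = 624 / 1091 = 0.5720

57.2%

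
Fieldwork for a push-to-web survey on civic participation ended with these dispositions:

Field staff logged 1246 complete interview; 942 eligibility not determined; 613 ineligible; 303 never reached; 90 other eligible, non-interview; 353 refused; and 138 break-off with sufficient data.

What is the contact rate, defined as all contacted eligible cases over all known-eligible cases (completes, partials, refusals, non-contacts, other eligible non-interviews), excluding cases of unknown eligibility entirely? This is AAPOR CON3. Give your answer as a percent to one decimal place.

Numerator = 1246 + 138 + 353 + 90 = 1827
Base = 1246 + 138 + 353 + 303 + 90 = 2130
CON3 = 1827 / 2130 = 0.8577

85.8%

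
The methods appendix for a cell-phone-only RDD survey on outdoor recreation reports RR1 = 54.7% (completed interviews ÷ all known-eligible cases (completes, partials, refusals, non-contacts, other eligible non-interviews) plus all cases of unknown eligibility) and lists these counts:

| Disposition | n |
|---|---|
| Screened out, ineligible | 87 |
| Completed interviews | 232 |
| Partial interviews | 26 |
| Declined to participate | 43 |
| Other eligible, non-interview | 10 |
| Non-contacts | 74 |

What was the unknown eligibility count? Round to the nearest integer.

RR1 = 232 / D = 0.547
D = 232 / 0.547 = 424.1
Rest of base = 385
unknown eligibility = 424.1 − 385 ≈ 39

39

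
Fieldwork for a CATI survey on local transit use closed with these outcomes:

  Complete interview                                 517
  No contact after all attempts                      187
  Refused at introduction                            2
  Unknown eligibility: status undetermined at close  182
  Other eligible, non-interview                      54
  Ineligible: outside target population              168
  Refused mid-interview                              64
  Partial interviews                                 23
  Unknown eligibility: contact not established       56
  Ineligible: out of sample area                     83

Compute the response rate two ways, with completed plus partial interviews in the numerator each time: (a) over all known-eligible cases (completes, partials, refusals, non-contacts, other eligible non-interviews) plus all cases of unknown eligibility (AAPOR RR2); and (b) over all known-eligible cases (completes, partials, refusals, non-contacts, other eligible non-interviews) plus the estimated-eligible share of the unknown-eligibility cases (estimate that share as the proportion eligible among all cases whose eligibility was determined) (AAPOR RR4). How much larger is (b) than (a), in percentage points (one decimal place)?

Refusals = 2 + 64 = 66
Eligibility not determined = 56 + 182 = 238
Not eligible = 168 + 83 = 251
Top: 517 + 23 = 540
Denom: 517 + 23 + 66 + 187 + 54 + 238 = 1085
RR2 = 540 / 1085 = 0.4977
Determined eligible: 517 + 23 + 66 + 187 + 54 = 847
e = 847 / (847 + 251) = 847 / 1098 = 0.7714
Estimated eligible among unknowns: 0.7714 × 238 = 183.59
Denom: 847 + 183.59 = 1030.59
RR4 = 540 / 1030.59 = 0.5240
Difference = 52.40 − 49.77 = 2.63 percentage points

2.6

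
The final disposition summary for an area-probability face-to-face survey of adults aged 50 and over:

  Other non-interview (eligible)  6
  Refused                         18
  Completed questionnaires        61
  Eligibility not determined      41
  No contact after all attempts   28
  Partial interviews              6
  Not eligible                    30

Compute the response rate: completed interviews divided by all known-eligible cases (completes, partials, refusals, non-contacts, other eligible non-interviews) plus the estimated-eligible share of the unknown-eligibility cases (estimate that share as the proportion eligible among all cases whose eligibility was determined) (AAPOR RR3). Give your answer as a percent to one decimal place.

40.2%

Numerator → 61
Eligible (known) → 61 + 6 + 18 + 28 + 6 = 119
e = 119 / (119 + 30) = 119 / 149 = 0.7987
Eligible share of unknowns → 0.7987 × 41 = 32.75
Base → 119 + 32.75 = 151.75
RR3 = 61 / 151.75 = 0.4020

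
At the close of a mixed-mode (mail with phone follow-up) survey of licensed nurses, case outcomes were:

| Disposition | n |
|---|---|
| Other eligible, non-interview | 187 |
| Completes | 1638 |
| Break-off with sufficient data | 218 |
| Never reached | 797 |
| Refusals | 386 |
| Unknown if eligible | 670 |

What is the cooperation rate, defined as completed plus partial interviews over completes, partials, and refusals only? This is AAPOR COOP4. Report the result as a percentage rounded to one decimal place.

Numerator = 1638 + 218 = 1856
Base = 1638 + 218 + 386 = 2242
COOP4 = 1856 / 2242 = 0.8278

82.8%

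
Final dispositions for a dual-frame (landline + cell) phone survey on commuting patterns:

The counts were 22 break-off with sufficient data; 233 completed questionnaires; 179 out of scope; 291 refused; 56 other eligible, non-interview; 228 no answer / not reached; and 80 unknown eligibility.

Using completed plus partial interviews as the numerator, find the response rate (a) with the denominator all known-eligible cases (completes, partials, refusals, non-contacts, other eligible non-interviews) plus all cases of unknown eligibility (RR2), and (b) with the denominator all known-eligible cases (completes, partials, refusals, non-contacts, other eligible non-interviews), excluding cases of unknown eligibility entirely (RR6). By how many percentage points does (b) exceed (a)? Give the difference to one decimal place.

2.7

Num = 233 + 22 = 255
Denominator = 233 + 22 + 291 + 228 + 56 + 80 = 910
RR2 = 255 / 910 = 0.2802
Denominator = 233 + 22 + 291 + 228 + 56 = 830
RR6 = 255 / 830 = 0.3072
Difference = 30.72 − 28.02 = 2.70 percentage points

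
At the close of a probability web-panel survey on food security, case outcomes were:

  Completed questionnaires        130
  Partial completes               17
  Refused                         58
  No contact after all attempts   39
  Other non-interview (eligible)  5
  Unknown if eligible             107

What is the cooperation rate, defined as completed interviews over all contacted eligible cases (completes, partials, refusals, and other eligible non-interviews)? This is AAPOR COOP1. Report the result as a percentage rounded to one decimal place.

61.9%

Numerator = 130
Base = 130 + 17 + 58 + 5 = 210
COOP1 = 130 / 210 = 0.6190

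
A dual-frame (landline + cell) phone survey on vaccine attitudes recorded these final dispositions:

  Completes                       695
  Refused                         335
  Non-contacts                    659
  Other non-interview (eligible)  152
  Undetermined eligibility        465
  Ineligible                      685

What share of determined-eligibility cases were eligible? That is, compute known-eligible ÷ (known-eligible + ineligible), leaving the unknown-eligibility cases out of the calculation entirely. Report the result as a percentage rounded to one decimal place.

Determined eligible = 695 + 335 + 659 + 152 = 1841
e = 1841 / (1841 + 685) = 1841 / 2526 = 0.7288

72.9%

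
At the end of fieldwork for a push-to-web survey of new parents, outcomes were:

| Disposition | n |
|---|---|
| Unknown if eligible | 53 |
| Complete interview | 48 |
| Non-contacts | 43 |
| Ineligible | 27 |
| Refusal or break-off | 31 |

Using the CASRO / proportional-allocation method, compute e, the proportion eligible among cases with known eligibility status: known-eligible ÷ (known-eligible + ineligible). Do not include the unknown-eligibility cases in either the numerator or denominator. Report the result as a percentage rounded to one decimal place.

Determined eligible: 48 + 31 + 43 = 122
e = 122 / (122 + 27) = 122 / 149 = 0.8188

81.9%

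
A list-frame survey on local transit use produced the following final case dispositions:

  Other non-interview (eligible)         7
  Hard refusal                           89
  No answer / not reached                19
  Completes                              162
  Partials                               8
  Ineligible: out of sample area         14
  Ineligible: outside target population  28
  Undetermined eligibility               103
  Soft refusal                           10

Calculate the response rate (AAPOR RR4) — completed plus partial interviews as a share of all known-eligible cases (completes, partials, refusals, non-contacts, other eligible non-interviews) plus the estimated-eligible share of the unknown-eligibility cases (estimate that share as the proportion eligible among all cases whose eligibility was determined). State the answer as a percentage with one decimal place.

Refusals = 89 + 10 = 99
Out of scope = 28 + 14 = 42
Num = 162 + 8 = 170
Known eligible = 162 + 8 + 99 + 19 + 7 = 295
e = 295 / (295 + 42) = 295 / 337 = 0.8754
e × U = 0.8754 × 103 = 90.17
Denominator = 295 + 90.17 = 385.17
RR4 = 170 / 385.17 = 0.4414

44.1%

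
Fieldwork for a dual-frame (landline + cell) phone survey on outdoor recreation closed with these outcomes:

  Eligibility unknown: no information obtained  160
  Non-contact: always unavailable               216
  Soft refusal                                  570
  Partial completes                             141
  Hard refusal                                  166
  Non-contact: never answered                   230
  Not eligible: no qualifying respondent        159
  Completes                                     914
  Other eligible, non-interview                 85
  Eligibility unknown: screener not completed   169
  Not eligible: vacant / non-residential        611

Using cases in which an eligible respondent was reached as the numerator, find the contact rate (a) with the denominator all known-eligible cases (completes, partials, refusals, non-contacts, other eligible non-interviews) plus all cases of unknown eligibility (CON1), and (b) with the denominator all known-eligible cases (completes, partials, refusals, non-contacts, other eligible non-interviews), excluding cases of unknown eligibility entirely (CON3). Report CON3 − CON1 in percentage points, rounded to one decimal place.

10.0

Refusal or break-off = 166 + 570 = 736
No answer / not reached = 230 + 216 = 446
Eligibility not determined = 169 + 160 = 329
Not eligible = 159 + 611 = 770
Numerator = 914 + 141 + 736 + 85 = 1876
Base = 914 + 141 + 736 + 446 + 85 + 329 = 2651
CON1 = 1876 / 2651 = 0.7077
Base = 914 + 141 + 736 + 446 + 85 = 2322
CON3 = 1876 / 2322 = 0.8079
Difference = 80.79 − 70.77 = 10.02 percentage points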